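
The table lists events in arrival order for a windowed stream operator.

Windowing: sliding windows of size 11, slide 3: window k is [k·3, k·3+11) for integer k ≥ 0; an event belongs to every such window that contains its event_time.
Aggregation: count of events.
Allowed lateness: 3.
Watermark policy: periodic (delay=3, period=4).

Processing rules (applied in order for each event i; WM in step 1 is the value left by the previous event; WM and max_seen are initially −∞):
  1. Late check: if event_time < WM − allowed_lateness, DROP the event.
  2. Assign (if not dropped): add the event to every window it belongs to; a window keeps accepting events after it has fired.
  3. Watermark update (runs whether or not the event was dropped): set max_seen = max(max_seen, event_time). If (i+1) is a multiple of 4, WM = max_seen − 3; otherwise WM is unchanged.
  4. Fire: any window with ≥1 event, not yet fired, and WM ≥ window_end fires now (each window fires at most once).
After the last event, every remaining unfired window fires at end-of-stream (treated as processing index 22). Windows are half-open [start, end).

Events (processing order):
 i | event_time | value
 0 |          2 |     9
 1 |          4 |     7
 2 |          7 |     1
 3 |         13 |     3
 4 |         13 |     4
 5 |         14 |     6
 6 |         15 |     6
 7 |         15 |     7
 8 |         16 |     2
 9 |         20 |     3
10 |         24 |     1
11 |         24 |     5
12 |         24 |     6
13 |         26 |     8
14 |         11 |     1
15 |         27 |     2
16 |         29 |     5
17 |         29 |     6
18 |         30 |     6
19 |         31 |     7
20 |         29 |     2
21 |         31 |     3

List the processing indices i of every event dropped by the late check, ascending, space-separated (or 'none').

i=0 t=2 v=9: → [0,11); WM=−∞
i=1 t=4 v=7: → [3,14),[0,11); WM=−∞
i=2 t=7 v=1: → [6,17),[3,14),[0,11); WM=−∞
i=3 t=13 v=3: → [12,23),[9,20),[6,17),[3,14); WM=10
i=4 t=13 v=4: → [12,23),[9,20),[6,17),[3,14); WM=10
i=5 t=14 v=6: → [12,23),[9,20),[6,17); WM=10
i=6 t=15 v=6: → [15,26),[12,23),[9,20),[6,17); WM=10
i=7 t=15 v=7: → [15,26),[12,23),[9,20),[6,17); WM=12; [0,11) fires=3
i=8 t=16 v=2: → [15,26),[12,23),[9,20),[6,17); WM=12
i=9 t=20 v=3: → [18,29),[15,26),[12,23); WM=12
i=10 t=24 v=1: → [24,35),[21,32),[18,29),[15,26); WM=12
i=11 t=24 v=5: → [24,35),[21,32),[18,29),[15,26); WM=21; [3,14) fires=4 [6,17) fires=7 [9,20) fires=6
i=12 t=24 v=6: → [24,35),[21,32),[18,29),[15,26); WM=21
i=13 t=26 v=8: → [24,35),[21,32),[18,29); WM=21
i=14 t=11 v=1: DROP (t<21-3); WM=21
i=15 t=27 v=2: → [27,38),[24,35),[21,32),[18,29); WM=24; [12,23) fires=7
i=16 t=29 v=5: → [27,38),[24,35),[21,32); WM=24
i=17 t=29 v=6: → [27,38),[24,35),[21,32); WM=24
i=18 t=30 v=6: → [30,41),[27,38),[24,35),[21,32); WM=24
i=19 t=31 v=7: → [30,41),[27,38),[24,35),[21,32); WM=28; [15,26) fires=7
i=20 t=29 v=2: → [27,38),[24,35),[21,32); WM=28
i=21 t=31 v=3: → [30,41),[27,38),[24,35),[21,32); WM=28

14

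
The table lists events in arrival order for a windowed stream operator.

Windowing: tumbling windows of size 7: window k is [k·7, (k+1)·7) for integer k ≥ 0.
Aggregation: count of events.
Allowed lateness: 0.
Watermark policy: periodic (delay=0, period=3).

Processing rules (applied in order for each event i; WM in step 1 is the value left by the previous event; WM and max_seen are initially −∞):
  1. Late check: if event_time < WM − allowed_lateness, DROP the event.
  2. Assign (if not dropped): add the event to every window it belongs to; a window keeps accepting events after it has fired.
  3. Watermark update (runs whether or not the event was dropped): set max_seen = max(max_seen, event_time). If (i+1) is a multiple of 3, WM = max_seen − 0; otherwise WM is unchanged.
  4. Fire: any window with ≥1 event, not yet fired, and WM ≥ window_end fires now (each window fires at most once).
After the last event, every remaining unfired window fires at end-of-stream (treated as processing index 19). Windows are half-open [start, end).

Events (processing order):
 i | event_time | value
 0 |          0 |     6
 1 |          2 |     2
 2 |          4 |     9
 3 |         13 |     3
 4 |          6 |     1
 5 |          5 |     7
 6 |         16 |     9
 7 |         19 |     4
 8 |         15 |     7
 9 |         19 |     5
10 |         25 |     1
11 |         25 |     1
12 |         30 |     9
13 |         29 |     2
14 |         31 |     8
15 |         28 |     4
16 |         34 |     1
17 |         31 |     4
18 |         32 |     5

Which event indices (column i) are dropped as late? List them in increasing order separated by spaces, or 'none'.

15 18

i=0 t=0 v=6: → [0,7); WM=−∞
i=1 t=2 v=2: → [0,7); WM=−∞
i=2 t=4 v=9: → [0,7); WM=4
i=3 t=13 v=3: → [7,14); WM=4
i=4 t=6 v=1: → [0,7); WM=4
i=5 t=5 v=7: → [0,7); WM=13; [0,7) fires=5
i=6 t=16 v=9: → [14,21); WM=13
i=7 t=19 v=4: → [14,21); WM=13
i=8 t=15 v=7: → [14,21); WM=19; [7,14) fires=1
i=9 t=19 v=5: → [14,21); WM=19
i=10 t=25 v=1: → [21,28); WM=19
i=11 t=25 v=1: → [21,28); WM=25; [14,21) fires=4
i=12 t=30 v=9: → [28,35); WM=25
i=13 t=29 v=2: → [28,35); WM=25
i=14 t=31 v=8: → [28,35); WM=31; [21,28) fires=2
i=15 t=28 v=4: DROP (t<31-0); WM=31
i=16 t=34 v=1: → [28,35); WM=31
i=17 t=31 v=4: → [28,35); WM=34
i=18 t=32 v=5: DROP (t<34-0); WM=34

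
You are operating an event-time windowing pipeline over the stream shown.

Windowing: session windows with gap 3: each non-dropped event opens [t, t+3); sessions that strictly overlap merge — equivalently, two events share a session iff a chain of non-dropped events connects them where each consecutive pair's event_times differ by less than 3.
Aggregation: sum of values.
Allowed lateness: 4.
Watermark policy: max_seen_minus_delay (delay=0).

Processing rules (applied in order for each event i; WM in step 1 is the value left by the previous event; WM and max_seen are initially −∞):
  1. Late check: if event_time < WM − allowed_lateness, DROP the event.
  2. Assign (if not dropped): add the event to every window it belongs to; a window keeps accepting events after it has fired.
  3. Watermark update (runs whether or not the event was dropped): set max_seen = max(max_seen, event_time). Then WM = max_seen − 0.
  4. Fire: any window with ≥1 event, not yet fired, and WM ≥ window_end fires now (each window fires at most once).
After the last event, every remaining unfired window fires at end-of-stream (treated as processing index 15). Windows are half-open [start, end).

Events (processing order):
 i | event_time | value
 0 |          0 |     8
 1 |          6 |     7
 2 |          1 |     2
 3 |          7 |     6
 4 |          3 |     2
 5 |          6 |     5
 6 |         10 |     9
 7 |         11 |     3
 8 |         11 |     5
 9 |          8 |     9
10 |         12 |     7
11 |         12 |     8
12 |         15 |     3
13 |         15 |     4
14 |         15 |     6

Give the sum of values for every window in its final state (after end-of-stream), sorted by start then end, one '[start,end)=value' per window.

i=0 t=0 v=8: → [0,3); WM=0
i=1 t=6 v=7: → [6,9); WM=6
i=2 t=1 v=2: DROP (t<6-4); WM=6
i=3 t=7 v=6: → [6,10); WM=7
i=4 t=3 v=2: → [3,6); WM=7
i=5 t=6 v=5: → [6,10); WM=7
i=6 t=10 v=9: → [10,13); WM=10
i=7 t=11 v=3: → [10,14); WM=11
i=8 t=11 v=5: → [10,14); WM=11
i=9 t=8 v=9: → [6,14); WM=11
i=10 t=12 v=7: → [6,15); WM=12
i=11 t=12 v=8: → [6,15); WM=12
i=12 t=15 v=3: → [15,18); WM=15
i=13 t=15 v=4: → [15,18); WM=15
i=14 t=15 v=6: → [15,18); WM=15

[0,3)=8 [3,6)=2 [6,15)=59 [15,18)=13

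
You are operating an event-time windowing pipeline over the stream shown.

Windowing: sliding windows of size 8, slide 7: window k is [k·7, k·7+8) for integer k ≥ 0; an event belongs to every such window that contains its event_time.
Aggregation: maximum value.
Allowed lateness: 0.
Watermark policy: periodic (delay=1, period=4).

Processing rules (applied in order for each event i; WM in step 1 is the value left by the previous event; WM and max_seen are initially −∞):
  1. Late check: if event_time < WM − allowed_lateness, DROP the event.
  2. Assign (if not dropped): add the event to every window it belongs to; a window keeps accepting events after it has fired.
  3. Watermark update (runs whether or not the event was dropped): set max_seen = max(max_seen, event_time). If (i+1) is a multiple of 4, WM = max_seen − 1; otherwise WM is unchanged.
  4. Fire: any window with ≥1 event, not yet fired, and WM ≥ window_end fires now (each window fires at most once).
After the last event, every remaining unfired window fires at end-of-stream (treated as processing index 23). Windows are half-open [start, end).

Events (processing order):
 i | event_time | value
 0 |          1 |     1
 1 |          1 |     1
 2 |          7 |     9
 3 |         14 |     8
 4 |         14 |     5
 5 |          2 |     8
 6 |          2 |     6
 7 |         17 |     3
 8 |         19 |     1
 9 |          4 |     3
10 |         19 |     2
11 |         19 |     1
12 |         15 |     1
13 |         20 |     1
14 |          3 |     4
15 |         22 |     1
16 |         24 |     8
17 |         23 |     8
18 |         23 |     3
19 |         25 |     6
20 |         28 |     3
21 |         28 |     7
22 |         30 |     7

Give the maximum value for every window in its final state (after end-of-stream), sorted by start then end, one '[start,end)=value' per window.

i=0 t=1 v=1: → [0,8); WM=−∞
i=1 t=1 v=1: → [0,8); WM=−∞
i=2 t=7 v=9: → [7,15),[0,8); WM=−∞
i=3 t=14 v=8: → [14,22),[7,15); WM=13; [0,8) fires=9
i=4 t=14 v=5: → [14,22),[7,15); WM=13
i=5 t=2 v=8: DROP (t<13-0); WM=13
i=6 t=2 v=6: DROP (t<13-0); WM=13
i=7 t=17 v=3: → [14,22); WM=16; [7,15) fires=9
i=8 t=19 v=1: → [14,22); WM=16
i=9 t=4 v=3: DROP (t<16-0); WM=16
i=10 t=19 v=2: → [14,22); WM=16
i=11 t=19 v=1: → [14,22); WM=18
i=12 t=15 v=1: DROP (t<18-0); WM=18
i=13 t=20 v=1: → [14,22); WM=18
i=14 t=3 v=4: DROP (t<18-0); WM=18
i=15 t=22 v=1: → [21,29); WM=21
i=16 t=24 v=8: → [21,29); WM=21
i=17 t=23 v=8: → [21,29); WM=21
i=18 t=23 v=3: → [21,29); WM=21
i=19 t=25 v=6: → [21,29); WM=24; [14,22) fires=8
i=20 t=28 v=3: → [28,36),[21,29); WM=24
i=21 t=28 v=7: → [28,36),[21,29); WM=24
i=22 t=30 v=7: → [28,36); WM=24

[0,8)=9 [7,15)=9 [14,22)=8 [21,29)=8 [28,36)=7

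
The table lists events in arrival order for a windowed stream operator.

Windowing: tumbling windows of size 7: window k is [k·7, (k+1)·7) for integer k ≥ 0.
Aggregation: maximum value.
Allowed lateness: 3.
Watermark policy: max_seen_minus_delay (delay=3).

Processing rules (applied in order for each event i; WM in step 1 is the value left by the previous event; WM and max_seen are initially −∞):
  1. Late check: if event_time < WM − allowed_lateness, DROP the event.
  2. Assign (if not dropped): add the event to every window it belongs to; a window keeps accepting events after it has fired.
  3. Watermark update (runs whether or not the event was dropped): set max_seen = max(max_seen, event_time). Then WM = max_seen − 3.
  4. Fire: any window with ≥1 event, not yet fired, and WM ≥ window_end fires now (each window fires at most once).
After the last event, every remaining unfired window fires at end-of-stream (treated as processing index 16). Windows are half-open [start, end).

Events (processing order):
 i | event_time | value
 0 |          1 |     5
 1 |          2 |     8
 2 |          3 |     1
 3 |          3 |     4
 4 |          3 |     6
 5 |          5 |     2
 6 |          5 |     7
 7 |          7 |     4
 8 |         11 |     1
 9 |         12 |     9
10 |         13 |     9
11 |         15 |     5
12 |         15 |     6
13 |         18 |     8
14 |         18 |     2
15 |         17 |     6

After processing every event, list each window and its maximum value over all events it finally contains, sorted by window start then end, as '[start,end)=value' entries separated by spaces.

[0,7)=8 [7,14)=9 [14,21)=8

i=0 t=1 v=5: → [0,7); WM=-2
i=1 t=2 v=8: → [0,7); WM=-1
i=2 t=3 v=1: → [0,7); WM=0
i=3 t=3 v=4: → [0,7); WM=0
i=4 t=3 v=6: → [0,7); WM=0
i=5 t=5 v=2: → [0,7); WM=2
i=6 t=5 v=7: → [0,7); WM=2
i=7 t=7 v=4: → [7,14); WM=4
i=8 t=11 v=1: → [7,14); WM=8; [0,7) fires=8
i=9 t=12 v=9: → [7,14); WM=9
i=10 t=13 v=9: → [7,14); WM=10
i=11 t=15 v=5: → [14,21); WM=12
i=12 t=15 v=6: → [14,21); WM=12
i=13 t=18 v=8: → [14,21); WM=15; [7,14) fires=9
i=14 t=18 v=2: → [14,21); WM=15
i=15 t=17 v=6: → [14,21); WM=15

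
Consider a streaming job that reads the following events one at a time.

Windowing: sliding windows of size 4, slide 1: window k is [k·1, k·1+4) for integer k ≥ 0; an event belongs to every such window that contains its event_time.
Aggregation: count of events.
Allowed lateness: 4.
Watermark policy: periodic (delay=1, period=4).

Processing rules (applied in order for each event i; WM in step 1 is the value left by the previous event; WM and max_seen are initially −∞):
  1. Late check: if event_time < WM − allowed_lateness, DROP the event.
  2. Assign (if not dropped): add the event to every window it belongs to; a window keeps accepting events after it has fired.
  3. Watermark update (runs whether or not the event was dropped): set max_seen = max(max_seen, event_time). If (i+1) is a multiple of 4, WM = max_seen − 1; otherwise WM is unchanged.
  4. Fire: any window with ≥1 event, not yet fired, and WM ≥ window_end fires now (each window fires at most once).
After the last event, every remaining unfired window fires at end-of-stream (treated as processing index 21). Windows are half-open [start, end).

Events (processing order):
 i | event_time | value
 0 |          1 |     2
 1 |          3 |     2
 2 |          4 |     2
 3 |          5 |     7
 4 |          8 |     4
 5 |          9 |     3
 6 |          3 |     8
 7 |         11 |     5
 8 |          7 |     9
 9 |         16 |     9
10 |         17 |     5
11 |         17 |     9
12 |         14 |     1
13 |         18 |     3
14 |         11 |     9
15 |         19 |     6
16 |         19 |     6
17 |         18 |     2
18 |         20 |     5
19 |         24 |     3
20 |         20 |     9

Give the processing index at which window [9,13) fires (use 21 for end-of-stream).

i=0 t=1 v=2: → [1,5),[0,4); WM=−∞
i=1 t=3 v=2: → [3,7),[2,6),[1,5),[0,4); WM=−∞
i=2 t=4 v=2: → [4,8),[3,7),[2,6),[1,5); WM=−∞
i=3 t=5 v=7: → [5,9),[4,8),[3,7),[2,6); WM=4; [0,4) fires=2
i=4 t=8 v=4: → [8,12),[7,11),[6,10),[5,9); WM=4
i=5 t=9 v=3: → [9,13),[8,12),[7,11),[6,10); WM=4
i=6 t=3 v=8: → [3,7),[2,6),[1,5),[0,4); WM=4
i=7 t=11 v=5: → [11,15),[10,14),[9,13),[8,12); WM=10; [1,5) fires=4 [2,6) fires=4 [3,7) fires=4 [4,8) fires=2 [5,9) fires=2 [6,10) fires=2
i=8 t=7 v=9: → [7,11),[6,10),[5,9),[4,8); WM=10
i=9 t=16 v=9: → [16,20),[15,19),[14,18),[13,17); WM=10
i=10 t=17 v=5: → [17,21),[16,20),[15,19),[14,18); WM=10
i=11 t=17 v=9: → [17,21),[16,20),[15,19),[14,18); WM=16; [7,11) fires=3 [8,12) fires=3 [9,13) fires=2 [10,14) fires=1 [11,15) fires=1
i=12 t=14 v=1: → [14,18),[13,17),[12,16),[11,15); WM=16; [12,16) fires=1
i=13 t=18 v=3: → [18,22),[17,21),[16,20),[15,19); WM=16
i=14 t=11 v=9: DROP (t<16-4); WM=16
i=15 t=19 v=6: → [19,23),[18,22),[17,21),[16,20); WM=18; [13,17) fires=2 [14,18) fires=4
i=16 t=19 v=6: → [19,23),[18,22),[17,21),[16,20); WM=18
i=17 t=18 v=2: → [18,22),[17,21),[16,20),[15,19); WM=18
i=18 t=20 v=5: → [20,24),[19,23),[18,22),[17,21); WM=18
i=19 t=24 v=3: → [24,28),[23,27),[22,26),[21,25); WM=23; [15,19) fires=5 [16,20) fires=7 [17,21) fires=7 [18,22) fires=5 [19,23) fires=3
i=20 t=20 v=9: → [20,24),[19,23),[18,22),[17,21); WM=23

11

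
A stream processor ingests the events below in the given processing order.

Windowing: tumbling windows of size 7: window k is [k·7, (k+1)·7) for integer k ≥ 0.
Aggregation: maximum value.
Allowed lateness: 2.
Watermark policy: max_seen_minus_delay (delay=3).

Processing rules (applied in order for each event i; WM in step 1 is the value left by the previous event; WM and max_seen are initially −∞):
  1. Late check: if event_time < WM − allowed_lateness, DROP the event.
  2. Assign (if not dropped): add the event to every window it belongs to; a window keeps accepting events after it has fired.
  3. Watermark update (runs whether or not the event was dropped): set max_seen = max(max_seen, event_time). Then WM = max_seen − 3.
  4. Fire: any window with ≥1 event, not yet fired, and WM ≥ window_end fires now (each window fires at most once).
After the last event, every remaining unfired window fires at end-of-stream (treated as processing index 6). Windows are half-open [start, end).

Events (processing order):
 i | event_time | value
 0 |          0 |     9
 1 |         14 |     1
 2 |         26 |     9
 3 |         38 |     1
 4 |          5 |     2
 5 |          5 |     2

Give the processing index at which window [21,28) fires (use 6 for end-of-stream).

i=0 t=0 v=9: → [0,7); WM=-3
i=1 t=14 v=1: → [14,21); WM=11; [0,7) fires=9
i=2 t=26 v=9: → [21,28); WM=23; [14,21) fires=1
i=3 t=38 v=1: → [35,42); WM=35; [21,28) fires=9
i=4 t=5 v=2: DROP (t<35-2); WM=35
i=5 t=5 v=2: DROP (t<35-2); WM=35

3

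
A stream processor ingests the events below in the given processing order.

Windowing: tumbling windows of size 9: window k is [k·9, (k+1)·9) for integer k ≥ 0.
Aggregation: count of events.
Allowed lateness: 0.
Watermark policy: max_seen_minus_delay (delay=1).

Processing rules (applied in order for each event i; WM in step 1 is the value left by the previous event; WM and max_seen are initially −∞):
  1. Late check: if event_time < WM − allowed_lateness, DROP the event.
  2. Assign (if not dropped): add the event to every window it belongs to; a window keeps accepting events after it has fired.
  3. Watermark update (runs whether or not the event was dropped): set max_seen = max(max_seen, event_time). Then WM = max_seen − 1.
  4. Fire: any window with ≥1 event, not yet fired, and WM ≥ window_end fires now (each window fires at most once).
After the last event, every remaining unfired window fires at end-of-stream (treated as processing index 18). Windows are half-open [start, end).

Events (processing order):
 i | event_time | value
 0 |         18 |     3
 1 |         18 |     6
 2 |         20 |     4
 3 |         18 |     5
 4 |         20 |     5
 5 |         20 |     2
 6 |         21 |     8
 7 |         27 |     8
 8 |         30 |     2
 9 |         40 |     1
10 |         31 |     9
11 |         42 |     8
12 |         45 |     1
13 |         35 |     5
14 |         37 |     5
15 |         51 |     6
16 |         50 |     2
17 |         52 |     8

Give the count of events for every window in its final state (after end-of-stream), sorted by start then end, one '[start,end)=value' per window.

[18,27)=6 [27,36)=2 [36,45)=2 [45,54)=4

i=0 t=18 v=3: → [18,27); WM=17
i=1 t=18 v=6: → [18,27); WM=17
i=2 t=20 v=4: → [18,27); WM=19
i=3 t=18 v=5: DROP (t<19-0); WM=19
i=4 t=20 v=5: → [18,27); WM=19
i=5 t=20 v=2: → [18,27); WM=19
i=6 t=21 v=8: → [18,27); WM=20
i=7 t=27 v=8: → [27,36); WM=26
i=8 t=30 v=2: → [27,36); WM=29; [18,27) fires=6
i=9 t=40 v=1: → [36,45); WM=39; [27,36) fires=2
i=10 t=31 v=9: DROP (t<39-0); WM=39
i=11 t=42 v=8: → [36,45); WM=41
i=12 t=45 v=1: → [45,54); WM=44
i=13 t=35 v=5: DROP (t<44-0); WM=44
i=14 t=37 v=5: DROP (t<44-0); WM=44
i=15 t=51 v=6: → [45,54); WM=50; [36,45) fires=2
i=16 t=50 v=2: → [45,54); WM=50
i=17 t=52 v=8: → [45,54); WM=51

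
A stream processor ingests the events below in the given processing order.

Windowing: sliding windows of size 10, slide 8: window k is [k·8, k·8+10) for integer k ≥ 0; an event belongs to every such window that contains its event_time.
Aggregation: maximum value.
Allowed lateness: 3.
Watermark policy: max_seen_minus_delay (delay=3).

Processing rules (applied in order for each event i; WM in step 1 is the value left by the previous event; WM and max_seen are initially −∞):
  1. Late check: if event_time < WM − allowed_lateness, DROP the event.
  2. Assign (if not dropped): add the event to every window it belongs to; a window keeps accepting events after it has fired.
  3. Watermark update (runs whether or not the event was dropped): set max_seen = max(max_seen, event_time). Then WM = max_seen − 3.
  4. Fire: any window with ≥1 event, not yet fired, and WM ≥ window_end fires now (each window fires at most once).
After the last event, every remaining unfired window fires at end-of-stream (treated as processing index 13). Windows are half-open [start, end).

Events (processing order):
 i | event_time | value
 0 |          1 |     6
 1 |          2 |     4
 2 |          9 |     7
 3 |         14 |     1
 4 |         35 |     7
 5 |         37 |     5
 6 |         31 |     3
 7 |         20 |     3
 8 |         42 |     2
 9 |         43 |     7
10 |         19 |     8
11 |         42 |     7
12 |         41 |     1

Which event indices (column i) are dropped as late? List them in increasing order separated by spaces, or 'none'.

i=0 t=1 v=6: → [0,10); WM=-2
i=1 t=2 v=4: → [0,10); WM=-1
i=2 t=9 v=7: → [8,18),[0,10); WM=6
i=3 t=14 v=1: → [8,18); WM=11; [0,10) fires=7
i=4 t=35 v=7: → [32,42); WM=32; [8,18) fires=7
i=5 t=37 v=5: → [32,42); WM=34
i=6 t=31 v=3: → [24,34); WM=34; [24,34) fires=3
i=7 t=20 v=3: DROP (t<34-3); WM=34
i=8 t=42 v=2: → [40,50); WM=39
i=9 t=43 v=7: → [40,50); WM=40
i=10 t=19 v=8: DROP (t<40-3); WM=40
i=11 t=42 v=7: → [40,50); WM=40
i=12 t=41 v=1: → [40,50),[32,42); WM=40

7 10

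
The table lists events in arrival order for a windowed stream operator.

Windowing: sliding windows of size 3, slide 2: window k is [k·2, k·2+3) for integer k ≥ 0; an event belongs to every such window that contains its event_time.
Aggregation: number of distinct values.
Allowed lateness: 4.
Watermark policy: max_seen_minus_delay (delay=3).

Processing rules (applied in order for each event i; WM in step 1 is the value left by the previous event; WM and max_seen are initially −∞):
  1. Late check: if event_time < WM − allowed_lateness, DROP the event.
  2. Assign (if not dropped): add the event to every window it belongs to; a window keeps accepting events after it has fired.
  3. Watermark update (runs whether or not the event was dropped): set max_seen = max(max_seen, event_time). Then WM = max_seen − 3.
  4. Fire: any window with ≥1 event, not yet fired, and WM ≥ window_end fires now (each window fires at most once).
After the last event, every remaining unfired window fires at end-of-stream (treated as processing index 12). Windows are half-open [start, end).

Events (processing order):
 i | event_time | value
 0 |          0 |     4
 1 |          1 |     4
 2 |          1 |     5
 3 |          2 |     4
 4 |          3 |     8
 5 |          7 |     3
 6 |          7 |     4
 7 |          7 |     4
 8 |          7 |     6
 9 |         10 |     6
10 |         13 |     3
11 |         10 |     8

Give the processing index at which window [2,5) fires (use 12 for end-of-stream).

i=0 t=0 v=4: → [0,3); WM=-3
i=1 t=1 v=4: → [0,3); WM=-2
i=2 t=1 v=5: → [0,3); WM=-2
i=3 t=2 v=4: → [2,5),[0,3); WM=-1
i=4 t=3 v=8: → [2,5); WM=0
i=5 t=7 v=3: → [6,9); WM=4; [0,3) fires=2
i=6 t=7 v=4: → [6,9); WM=4
i=7 t=7 v=4: → [6,9); WM=4
i=8 t=7 v=6: → [6,9); WM=4
i=9 t=10 v=6: → [10,13),[8,11); WM=7; [2,5) fires=2
i=10 t=13 v=3: → [12,15); WM=10; [6,9) fires=3
i=11 t=10 v=8: → [10,13),[8,11); WM=10

9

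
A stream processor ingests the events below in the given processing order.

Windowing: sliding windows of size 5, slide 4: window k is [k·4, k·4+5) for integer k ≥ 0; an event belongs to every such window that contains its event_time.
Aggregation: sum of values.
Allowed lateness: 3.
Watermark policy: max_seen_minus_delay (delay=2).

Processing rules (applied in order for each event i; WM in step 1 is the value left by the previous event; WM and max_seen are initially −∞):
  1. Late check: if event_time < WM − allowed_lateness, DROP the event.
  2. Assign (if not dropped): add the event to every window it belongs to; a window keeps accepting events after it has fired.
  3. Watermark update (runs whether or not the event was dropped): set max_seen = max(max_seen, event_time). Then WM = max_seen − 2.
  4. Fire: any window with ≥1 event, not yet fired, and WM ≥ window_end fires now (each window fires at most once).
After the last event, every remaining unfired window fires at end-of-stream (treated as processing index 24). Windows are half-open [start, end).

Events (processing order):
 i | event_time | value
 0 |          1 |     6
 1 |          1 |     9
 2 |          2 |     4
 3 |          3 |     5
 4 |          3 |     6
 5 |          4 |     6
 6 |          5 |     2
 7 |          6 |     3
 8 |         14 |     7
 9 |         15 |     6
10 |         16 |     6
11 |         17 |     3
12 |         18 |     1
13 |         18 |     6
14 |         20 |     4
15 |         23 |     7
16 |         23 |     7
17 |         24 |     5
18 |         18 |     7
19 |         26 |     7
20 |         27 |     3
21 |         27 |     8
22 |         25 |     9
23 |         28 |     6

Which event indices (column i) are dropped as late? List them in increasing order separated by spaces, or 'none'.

18

i=0 t=1 v=6: → [0,5); WM=-1
i=1 t=1 v=9: → [0,5); WM=-1
i=2 t=2 v=4: → [0,5); WM=0
i=3 t=3 v=5: → [0,5); WM=1
i=4 t=3 v=6: → [0,5); WM=1
i=5 t=4 v=6: → [4,9),[0,5); WM=2
i=6 t=5 v=2: → [4,9); WM=3
i=7 t=6 v=3: → [4,9); WM=4
i=8 t=14 v=7: → [12,17); WM=12; [0,5) fires=36 [4,9) fires=11
i=9 t=15 v=6: → [12,17); WM=13
i=10 t=16 v=6: → [16,21),[12,17); WM=14
i=11 t=17 v=3: → [16,21); WM=15
i=12 t=18 v=1: → [16,21); WM=16
i=13 t=18 v=6: → [16,21); WM=16
i=14 t=20 v=4: → [20,25),[16,21); WM=18; [12,17) fires=19
i=15 t=23 v=7: → [20,25); WM=21; [16,21) fires=20
i=16 t=23 v=7: → [20,25); WM=21
i=17 t=24 v=5: → [24,29),[20,25); WM=22
i=18 t=18 v=7: DROP (t<22-3); WM=22
i=19 t=26 v=7: → [24,29); WM=24
i=20 t=27 v=3: → [24,29); WM=25; [20,25) fires=23
i=21 t=27 v=8: → [24,29); WM=25
i=22 t=25 v=9: → [24,29); WM=25
i=23 t=28 v=6: → [28,33),[24,29); WM=26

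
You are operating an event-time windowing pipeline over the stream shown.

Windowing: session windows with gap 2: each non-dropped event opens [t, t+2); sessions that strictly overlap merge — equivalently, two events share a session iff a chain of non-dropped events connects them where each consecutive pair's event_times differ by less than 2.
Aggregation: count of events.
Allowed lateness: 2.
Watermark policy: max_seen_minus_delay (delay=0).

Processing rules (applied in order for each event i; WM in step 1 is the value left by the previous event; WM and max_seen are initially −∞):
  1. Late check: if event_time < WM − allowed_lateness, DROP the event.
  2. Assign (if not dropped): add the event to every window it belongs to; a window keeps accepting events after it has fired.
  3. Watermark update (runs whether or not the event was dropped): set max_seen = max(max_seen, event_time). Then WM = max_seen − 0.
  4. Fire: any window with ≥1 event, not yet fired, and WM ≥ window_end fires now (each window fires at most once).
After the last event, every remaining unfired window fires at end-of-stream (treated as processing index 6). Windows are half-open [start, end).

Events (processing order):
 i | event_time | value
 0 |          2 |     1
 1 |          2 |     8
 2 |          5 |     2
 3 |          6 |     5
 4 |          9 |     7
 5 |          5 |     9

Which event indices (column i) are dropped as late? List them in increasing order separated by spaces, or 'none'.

i=0 t=2 v=1: → [2,4); WM=2
i=1 t=2 v=8: → [2,4); WM=2
i=2 t=5 v=2: → [5,7); WM=5
i=3 t=6 v=5: → [5,8); WM=6
i=4 t=9 v=7: → [9,11); WM=9
i=5 t=5 v=9: DROP (t<9-2); WM=9

5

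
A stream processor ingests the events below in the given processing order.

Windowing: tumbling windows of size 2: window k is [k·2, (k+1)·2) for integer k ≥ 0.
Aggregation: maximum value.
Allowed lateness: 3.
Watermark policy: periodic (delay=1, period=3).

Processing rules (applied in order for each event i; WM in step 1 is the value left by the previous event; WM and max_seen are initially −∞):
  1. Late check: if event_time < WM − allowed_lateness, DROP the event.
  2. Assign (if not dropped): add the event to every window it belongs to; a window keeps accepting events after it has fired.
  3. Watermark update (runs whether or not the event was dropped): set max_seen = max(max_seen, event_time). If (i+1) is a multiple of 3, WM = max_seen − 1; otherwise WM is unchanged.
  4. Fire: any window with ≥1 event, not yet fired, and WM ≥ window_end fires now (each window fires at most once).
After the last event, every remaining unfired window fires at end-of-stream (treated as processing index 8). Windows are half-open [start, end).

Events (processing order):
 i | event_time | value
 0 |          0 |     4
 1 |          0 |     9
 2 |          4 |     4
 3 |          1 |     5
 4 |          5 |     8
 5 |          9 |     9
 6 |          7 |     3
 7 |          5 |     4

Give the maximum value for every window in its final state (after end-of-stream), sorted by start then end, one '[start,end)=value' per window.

i=0 t=0 v=4: → [0,2); WM=−∞
i=1 t=0 v=9: → [0,2); WM=−∞
i=2 t=4 v=4: → [4,6); WM=3; [0,2) fires=9
i=3 t=1 v=5: → [0,2); WM=3
i=4 t=5 v=8: → [4,6); WM=3
i=5 t=9 v=9: → [8,10); WM=8; [4,6) fires=8
i=6 t=7 v=3: → [6,8); WM=8; [6,8) fires=3
i=7 t=5 v=4: → [4,6); WM=8

[0,2)=9 [4,6)=8 [6,8)=3 [8,10)=9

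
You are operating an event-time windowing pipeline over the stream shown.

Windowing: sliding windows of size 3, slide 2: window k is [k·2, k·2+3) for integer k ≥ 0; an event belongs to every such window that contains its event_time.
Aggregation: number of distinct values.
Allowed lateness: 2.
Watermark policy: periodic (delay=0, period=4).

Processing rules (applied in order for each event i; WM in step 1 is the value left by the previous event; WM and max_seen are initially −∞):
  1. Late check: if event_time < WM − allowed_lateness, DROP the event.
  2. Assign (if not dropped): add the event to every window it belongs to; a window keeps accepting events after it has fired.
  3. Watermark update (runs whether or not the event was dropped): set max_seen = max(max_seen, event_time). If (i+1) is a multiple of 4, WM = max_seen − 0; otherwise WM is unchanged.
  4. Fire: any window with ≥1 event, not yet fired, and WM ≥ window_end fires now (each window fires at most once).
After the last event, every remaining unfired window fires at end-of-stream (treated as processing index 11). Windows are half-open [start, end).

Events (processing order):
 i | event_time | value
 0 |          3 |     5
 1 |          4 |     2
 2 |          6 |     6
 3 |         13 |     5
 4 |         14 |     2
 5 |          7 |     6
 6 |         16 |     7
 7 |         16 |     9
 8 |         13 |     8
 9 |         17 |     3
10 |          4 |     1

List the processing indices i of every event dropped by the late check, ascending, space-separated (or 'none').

i=0 t=3 v=5: → [2,5); WM=−∞
i=1 t=4 v=2: → [4,7),[2,5); WM=−∞
i=2 t=6 v=6: → [6,9),[4,7); WM=−∞
i=3 t=13 v=5: → [12,15); WM=13; [2,5) fires=2 [4,7) fires=2 [6,9) fires=1
i=4 t=14 v=2: → [14,17),[12,15); WM=13
i=5 t=7 v=6: DROP (t<13-2); WM=13
i=6 t=16 v=7: → [16,19),[14,17); WM=13
i=7 t=16 v=9: → [16,19),[14,17); WM=16; [12,15) fires=2
i=8 t=13 v=8: DROP (t<16-2); WM=16
i=9 t=17 v=3: → [16,19); WM=16
i=10 t=4 v=1: DROP (t<16-2); WM=16

5 8 10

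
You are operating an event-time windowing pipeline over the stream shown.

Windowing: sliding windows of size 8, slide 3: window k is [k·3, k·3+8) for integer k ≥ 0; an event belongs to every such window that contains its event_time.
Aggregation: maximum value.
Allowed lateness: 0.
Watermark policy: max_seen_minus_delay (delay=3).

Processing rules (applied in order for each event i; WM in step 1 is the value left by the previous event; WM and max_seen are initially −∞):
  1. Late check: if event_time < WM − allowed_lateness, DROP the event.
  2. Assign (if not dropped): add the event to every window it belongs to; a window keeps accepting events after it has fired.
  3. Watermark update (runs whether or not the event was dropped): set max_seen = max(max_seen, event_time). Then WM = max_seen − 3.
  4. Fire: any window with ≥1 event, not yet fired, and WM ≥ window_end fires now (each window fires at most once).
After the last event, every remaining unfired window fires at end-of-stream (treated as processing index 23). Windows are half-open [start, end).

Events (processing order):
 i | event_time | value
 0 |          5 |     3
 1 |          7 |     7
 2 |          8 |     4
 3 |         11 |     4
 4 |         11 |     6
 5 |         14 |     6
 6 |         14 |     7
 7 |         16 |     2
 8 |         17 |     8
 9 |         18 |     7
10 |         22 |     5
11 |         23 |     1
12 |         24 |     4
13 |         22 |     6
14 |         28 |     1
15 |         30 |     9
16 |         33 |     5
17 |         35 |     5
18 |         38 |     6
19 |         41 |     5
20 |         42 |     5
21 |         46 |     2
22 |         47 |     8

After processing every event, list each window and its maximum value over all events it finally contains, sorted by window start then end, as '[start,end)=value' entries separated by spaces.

[0,8)=7 [3,11)=7 [6,14)=7 [9,17)=7 [12,20)=8 [15,23)=8 [18,26)=7 [21,29)=6 [24,32)=9 [27,35)=9 [30,38)=9 [33,41)=6 [36,44)=6 [39,47)=5 [42,50)=8 [45,53)=8

i=0 t=5 v=3: → [3,11),[0,8); WM=2
i=1 t=7 v=7: → [6,14),[3,11),[0,8); WM=4
i=2 t=8 v=4: → [6,14),[3,11); WM=5
i=3 t=11 v=4: → [9,17),[6,14); WM=8; [0,8) fires=7
i=4 t=11 v=6: → [9,17),[6,14); WM=8
i=5 t=14 v=6: → [12,20),[9,17); WM=11; [3,11) fires=7
i=6 t=14 v=7: → [12,20),[9,17); WM=11
i=7 t=16 v=2: → [15,23),[12,20),[9,17); WM=13
i=8 t=17 v=8: → [15,23),[12,20); WM=14; [6,14) fires=7
i=9 t=18 v=7: → [18,26),[15,23),[12,20); WM=15
i=10 t=22 v=5: → [21,29),[18,26),[15,23); WM=19; [9,17) fires=7
i=11 t=23 v=1: → [21,29),[18,26); WM=20; [12,20) fires=8
i=12 t=24 v=4: → [24,32),[21,29),[18,26); WM=21
i=13 t=22 v=6: → [21,29),[18,26),[15,23); WM=21
i=14 t=28 v=1: → [27,35),[24,32),[21,29); WM=25; [15,23) fires=8
i=15 t=30 v=9: → [30,38),[27,35),[24,32); WM=27; [18,26) fires=7
i=16 t=33 v=5: → [33,41),[30,38),[27,35); WM=30; [21,29) fires=6
i=17 t=35 v=5: → [33,41),[30,38); WM=32; [24,32) fires=9
i=18 t=38 v=6: → [36,44),[33,41); WM=35; [27,35) fires=9
i=19 t=41 v=5: → [39,47),[36,44); WM=38; [30,38) fires=9
i=20 t=42 v=5: → [42,50),[39,47),[36,44); WM=39
i=21 t=46 v=2: → [45,53),[42,50),[39,47); WM=43; [33,41) fires=6
i=22 t=47 v=8: → [45,53),[42,50); WM=44; [36,44) fires=6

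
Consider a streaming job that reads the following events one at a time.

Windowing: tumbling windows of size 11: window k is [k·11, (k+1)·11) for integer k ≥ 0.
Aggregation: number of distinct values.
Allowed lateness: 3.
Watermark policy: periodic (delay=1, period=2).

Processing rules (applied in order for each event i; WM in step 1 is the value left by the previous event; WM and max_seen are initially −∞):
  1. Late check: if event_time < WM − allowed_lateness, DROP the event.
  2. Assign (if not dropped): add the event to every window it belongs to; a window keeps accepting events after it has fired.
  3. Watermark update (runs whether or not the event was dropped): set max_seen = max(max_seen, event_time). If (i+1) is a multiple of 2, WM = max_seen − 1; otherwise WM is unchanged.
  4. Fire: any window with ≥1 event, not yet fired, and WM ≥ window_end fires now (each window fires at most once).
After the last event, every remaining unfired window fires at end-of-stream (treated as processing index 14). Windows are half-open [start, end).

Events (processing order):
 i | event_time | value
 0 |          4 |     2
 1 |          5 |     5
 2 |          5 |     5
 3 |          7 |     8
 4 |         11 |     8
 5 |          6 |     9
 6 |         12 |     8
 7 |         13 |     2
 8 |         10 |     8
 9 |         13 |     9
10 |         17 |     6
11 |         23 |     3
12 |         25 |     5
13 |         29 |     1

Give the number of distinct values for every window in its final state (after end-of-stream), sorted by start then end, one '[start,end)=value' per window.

i=0 t=4 v=2: → [0,11); WM=−∞
i=1 t=5 v=5: → [0,11); WM=4
i=2 t=5 v=5: → [0,11); WM=4
i=3 t=7 v=8: → [0,11); WM=6
i=4 t=11 v=8: → [11,22); WM=6
i=5 t=6 v=9: → [0,11); WM=10
i=6 t=12 v=8: → [11,22); WM=10
i=7 t=13 v=2: → [11,22); WM=12; [0,11) fires=4
i=8 t=10 v=8: → [0,11); WM=12
i=9 t=13 v=9: → [11,22); WM=12
i=10 t=17 v=6: → [11,22); WM=12
i=11 t=23 v=3: → [22,33); WM=22; [11,22) fires=4
i=12 t=25 v=5: → [22,33); WM=22
i=13 t=29 v=1: → [22,33); WM=28

[0,11)=4 [11,22)=4 [22,33)=3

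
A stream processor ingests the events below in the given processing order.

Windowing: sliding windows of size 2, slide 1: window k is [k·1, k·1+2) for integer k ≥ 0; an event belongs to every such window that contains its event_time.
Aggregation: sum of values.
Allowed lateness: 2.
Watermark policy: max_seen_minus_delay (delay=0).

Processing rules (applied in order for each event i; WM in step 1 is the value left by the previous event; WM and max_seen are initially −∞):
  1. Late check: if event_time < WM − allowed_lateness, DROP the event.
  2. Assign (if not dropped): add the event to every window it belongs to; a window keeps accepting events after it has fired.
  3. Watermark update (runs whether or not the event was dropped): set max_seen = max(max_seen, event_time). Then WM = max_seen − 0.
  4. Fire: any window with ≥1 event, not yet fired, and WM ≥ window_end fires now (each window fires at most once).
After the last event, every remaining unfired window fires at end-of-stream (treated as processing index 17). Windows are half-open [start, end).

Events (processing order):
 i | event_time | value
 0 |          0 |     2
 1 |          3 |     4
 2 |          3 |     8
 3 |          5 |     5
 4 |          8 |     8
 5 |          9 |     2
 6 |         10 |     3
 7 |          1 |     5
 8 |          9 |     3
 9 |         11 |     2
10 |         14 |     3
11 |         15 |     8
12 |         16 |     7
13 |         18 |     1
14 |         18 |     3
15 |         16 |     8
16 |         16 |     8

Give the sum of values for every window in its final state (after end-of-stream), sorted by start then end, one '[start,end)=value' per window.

i=0 t=0 v=2: → [0,2); WM=0
i=1 t=3 v=4: → [3,5),[2,4); WM=3; [0,2) fires=2
i=2 t=3 v=8: → [3,5),[2,4); WM=3
i=3 t=5 v=5: → [5,7),[4,6); WM=5; [2,4) fires=12 [3,5) fires=12
i=4 t=8 v=8: → [8,10),[7,9); WM=8; [4,6) fires=5 [5,7) fires=5
i=5 t=9 v=2: → [9,11),[8,10); WM=9; [7,9) fires=8
i=6 t=10 v=3: → [10,12),[9,11); WM=10; [8,10) fires=10
i=7 t=1 v=5: DROP (t<10-2); WM=10
i=8 t=9 v=3: → [9,11),[8,10); WM=10
i=9 t=11 v=2: → [11,13),[10,12); WM=11; [9,11) fires=8
i=10 t=14 v=3: → [14,16),[13,15); WM=14; [10,12) fires=5 [11,13) fires=2
i=11 t=15 v=8: → [15,17),[14,16); WM=15; [13,15) fires=3
i=12 t=16 v=7: → [16,18),[15,17); WM=16; [14,16) fires=11
i=13 t=18 v=1: → [18,20),[17,19); WM=18; [15,17) fires=15 [16,18) fires=7
i=14 t=18 v=3: → [18,20),[17,19); WM=18
i=15 t=16 v=8: → [16,18),[15,17); WM=18
i=16 t=16 v=8: → [16,18),[15,17); WM=18

[0,2)=2 [2,4)=12 [3,5)=12 [4,6)=5 [5,7)=5 [7,9)=8 [8,10)=13 [9,11)=8 [10,12)=5 [11,13)=2 [13,15)=3 [14,16)=11 [15,17)=31 [16,18)=23 [17,19)=4 [18,20)=4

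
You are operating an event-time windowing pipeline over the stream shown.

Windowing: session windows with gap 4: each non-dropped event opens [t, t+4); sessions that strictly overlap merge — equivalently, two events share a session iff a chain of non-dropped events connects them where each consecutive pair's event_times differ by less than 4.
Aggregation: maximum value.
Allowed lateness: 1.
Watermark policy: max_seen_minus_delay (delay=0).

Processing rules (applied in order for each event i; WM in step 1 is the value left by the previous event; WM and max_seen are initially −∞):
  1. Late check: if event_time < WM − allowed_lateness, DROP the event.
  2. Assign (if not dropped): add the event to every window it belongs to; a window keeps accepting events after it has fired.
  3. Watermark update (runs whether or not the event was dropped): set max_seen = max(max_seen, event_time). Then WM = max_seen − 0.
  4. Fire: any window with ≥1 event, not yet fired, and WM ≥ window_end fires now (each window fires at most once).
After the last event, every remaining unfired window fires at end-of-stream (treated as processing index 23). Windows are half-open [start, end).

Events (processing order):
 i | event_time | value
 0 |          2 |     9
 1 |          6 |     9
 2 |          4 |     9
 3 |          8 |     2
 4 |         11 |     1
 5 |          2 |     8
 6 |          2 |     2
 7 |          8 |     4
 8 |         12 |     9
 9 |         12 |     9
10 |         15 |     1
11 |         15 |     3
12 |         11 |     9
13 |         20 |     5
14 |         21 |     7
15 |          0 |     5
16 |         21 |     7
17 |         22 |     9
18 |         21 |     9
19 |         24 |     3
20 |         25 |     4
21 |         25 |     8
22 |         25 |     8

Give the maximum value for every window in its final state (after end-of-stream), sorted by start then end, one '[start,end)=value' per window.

[2,6)=9 [6,19)=9 [20,29)=9

i=0 t=2 v=9: → [2,6); WM=2
i=1 t=6 v=9: → [6,10); WM=6
i=2 t=4 v=9: DROP (t<6-1); WM=6
i=3 t=8 v=2: → [6,12); WM=8
i=4 t=11 v=1: → [6,15); WM=11
i=5 t=2 v=8: DROP (t<11-1); WM=11
i=6 t=2 v=2: DROP (t<11-1); WM=11
i=7 t=8 v=4: DROP (t<11-1); WM=11
i=8 t=12 v=9: → [6,16); WM=12
i=9 t=12 v=9: → [6,16); WM=12
i=10 t=15 v=1: → [6,19); WM=15
i=11 t=15 v=3: → [6,19); WM=15
i=12 t=11 v=9: DROP (t<15-1); WM=15
i=13 t=20 v=5: → [20,24); WM=20
i=14 t=21 v=7: → [20,25); WM=21
i=15 t=0 v=5: DROP (t<21-1); WM=21
i=16 t=21 v=7: → [20,25); WM=21
i=17 t=22 v=9: → [20,26); WM=22
i=18 t=21 v=9: → [20,26); WM=22
i=19 t=24 v=3: → [20,28); WM=24
i=20 t=25 v=4: → [20,29); WM=25
i=21 t=25 v=8: → [20,29); WM=25
i=22 t=25 v=8: → [20,29); WM=25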